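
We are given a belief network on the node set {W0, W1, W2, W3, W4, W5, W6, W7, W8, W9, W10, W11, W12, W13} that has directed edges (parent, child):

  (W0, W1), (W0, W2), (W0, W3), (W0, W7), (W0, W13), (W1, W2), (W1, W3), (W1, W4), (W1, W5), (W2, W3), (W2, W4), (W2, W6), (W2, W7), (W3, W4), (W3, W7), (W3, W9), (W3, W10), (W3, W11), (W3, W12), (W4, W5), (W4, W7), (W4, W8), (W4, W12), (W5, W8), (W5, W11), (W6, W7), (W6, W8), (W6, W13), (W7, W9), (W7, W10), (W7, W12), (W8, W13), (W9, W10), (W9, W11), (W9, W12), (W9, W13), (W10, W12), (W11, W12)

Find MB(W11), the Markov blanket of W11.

W11's children: W12.
Parents of W11: W3, W5, W9.
Co-parents of W11 (other parents of its children):
  W12's other parents are W3, W4, W7, W9, W10.
MB(W11) = {W3, W4, W5, W7, W9, W10, W12}.

{W3, W4, W5, W7, W9, W10, W12}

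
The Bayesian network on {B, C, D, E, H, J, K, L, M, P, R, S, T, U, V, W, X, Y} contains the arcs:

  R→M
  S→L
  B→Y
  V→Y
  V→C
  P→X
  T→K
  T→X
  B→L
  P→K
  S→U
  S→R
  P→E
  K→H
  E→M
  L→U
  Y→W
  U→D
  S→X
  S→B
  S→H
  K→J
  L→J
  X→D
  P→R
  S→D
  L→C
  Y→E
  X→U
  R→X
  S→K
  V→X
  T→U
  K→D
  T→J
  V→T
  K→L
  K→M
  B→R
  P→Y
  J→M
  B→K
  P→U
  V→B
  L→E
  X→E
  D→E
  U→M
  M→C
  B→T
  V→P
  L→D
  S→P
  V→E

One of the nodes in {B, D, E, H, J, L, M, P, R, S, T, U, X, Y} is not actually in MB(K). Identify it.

Y

By definition, MB(K) is built from K's parents, K's children, and the co-parents of K.
Parents of K: B, P, S, T.
K's children: D, H, J, L, M.
Other parents of K's children:
  parents(H) \ {K} = {S}.
  L's other parents are B, S.
  parents(J) \ {K} = {L, T}.
  D's other parents are L, S, U, X.
  M's other parents are E, J, R, U.
MB(K) = {B, D, E, H, J, L, M, P, R, S, T, U, X}.
Y is neither a parent, child, nor co-parent of K, so it does not belong.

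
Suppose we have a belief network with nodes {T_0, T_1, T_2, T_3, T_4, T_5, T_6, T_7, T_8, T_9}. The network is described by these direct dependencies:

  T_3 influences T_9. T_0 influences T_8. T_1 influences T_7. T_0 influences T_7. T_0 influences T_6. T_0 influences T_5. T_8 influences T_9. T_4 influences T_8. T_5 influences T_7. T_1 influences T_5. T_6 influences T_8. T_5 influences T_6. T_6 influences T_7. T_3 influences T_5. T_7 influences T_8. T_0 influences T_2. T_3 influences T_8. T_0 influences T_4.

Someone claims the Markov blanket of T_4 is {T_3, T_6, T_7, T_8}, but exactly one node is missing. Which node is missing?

A node's Markov blanket = Pa ∪ Ch ∪ (parents of Ch other than the node itself).
T_4 has parent T_0.
Ch(T_4) = {T_8}.
Parents of each child, excluding T_4:
  T_8 also has parents T_0, T_3, T_6, T_7.
MB(T_4) = {T_0, T_3, T_6, T_7, T_8}.
Comparing with the claimed set, T_0 is missing.

T_0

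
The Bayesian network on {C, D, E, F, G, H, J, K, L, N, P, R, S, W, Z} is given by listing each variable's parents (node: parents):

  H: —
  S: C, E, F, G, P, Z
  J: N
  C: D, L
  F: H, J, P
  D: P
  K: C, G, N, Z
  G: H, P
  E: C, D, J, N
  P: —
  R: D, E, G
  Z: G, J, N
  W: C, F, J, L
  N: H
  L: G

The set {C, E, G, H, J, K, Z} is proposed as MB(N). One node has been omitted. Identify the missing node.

D

Ch(N) = {E, J, K, Z}.
Pa(N) = {H}.
Co-parents of N (other parents of its children):
  J: —
  E: C, D, J
  Z: G, J
  K: C, G, Z
MB(N) = {C, D, E, G, H, J, K, Z}.
Comparing with the claimed set, D is missing.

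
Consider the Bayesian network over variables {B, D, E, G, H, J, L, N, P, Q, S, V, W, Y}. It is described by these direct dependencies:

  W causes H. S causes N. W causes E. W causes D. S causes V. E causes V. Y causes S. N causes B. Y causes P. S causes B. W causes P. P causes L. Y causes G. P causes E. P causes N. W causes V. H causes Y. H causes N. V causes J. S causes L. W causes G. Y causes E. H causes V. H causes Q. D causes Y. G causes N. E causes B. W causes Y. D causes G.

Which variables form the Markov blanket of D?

The Markov blanket of a node is its parents, its children, and the other parents of its children.
Pa(D) = {W}.
Children of D: G, Y.
Co-parents of D (other parents of its children):
  parents(Y) \ {D} = {H, W}.
  parents(G) \ {D} = {W, Y}.
Taking the union gives {G, H, W, Y}.

{G, H, W, Y}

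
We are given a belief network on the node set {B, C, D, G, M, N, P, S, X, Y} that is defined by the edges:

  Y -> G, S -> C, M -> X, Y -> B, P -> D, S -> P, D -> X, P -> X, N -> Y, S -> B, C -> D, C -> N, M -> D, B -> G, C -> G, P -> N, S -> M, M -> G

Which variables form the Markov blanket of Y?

Recall MB(v) = parents ∪ children ∪ spouses, where spouses are the other parents of v's children.
Y's children: B, G.
Y's parents: N.
Other parents of Y's children:
  B also has parent S.
  G also has parents B, C, M.
Taking the union gives {B, C, G, M, N, S}.

{B, C, G, M, N, S}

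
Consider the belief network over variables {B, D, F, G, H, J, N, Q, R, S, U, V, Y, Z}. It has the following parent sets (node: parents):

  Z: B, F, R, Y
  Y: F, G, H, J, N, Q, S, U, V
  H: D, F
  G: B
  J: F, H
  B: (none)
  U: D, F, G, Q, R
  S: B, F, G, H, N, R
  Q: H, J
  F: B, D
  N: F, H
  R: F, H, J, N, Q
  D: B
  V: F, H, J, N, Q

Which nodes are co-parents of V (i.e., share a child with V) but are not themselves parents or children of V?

Children of V: Y.
  Y: F, G, H, J, N, Q, S, U
Excluding nodes already adjacent to V (F, H, J, N, Q, Y), the co-parent-only contribution is {G, S, U}.

{G, S, U}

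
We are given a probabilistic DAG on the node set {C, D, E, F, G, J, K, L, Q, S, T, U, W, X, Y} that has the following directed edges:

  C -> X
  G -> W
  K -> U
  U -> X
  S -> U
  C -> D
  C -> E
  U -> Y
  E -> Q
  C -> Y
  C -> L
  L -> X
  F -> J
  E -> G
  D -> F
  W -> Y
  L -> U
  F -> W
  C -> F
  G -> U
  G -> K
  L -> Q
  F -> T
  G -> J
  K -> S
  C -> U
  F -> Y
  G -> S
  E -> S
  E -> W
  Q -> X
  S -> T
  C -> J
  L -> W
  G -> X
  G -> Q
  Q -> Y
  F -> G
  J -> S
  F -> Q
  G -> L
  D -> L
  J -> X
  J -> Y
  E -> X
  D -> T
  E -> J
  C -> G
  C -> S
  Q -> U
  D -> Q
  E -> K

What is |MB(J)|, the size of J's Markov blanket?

12

Pa(J) = {C, E, F, G}.
J's children: S, X, Y.
Co-parents of J (other parents of its children):
  S: C, E, G, K
  X: C, E, G, L, Q, U
  Y: C, F, Q, U, W
MB(J) = {C, E, F, G, K, L, Q, S, U, W, X, Y}, which has 12 nodes.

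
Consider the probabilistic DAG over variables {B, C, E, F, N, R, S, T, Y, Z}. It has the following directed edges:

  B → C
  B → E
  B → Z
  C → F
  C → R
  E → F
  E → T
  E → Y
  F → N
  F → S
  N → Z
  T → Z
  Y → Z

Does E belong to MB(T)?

E is a parent of T.
So E ∈ MB(T).

Yes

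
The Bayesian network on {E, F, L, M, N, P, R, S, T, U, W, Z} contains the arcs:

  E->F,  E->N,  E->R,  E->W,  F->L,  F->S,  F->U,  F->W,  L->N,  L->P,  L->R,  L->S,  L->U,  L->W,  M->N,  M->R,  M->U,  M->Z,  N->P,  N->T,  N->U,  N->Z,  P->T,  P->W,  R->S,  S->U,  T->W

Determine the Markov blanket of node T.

{E, F, L, N, P, W}

By definition, MB(T) is built from T's parents, T's children, and the co-parents of T.
T's parents: N, P.
Ch(T) = {W}.
Parents of each child, excluding T:
  W also has parents E, F, L, P.
MB(T) = {E, F, L, N, P, W}.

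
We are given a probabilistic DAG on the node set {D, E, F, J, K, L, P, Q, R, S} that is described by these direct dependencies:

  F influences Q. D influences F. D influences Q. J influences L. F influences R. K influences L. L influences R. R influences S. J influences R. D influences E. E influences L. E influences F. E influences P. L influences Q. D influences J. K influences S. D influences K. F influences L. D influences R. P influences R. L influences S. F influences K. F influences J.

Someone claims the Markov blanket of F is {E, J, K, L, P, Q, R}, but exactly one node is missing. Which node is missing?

By definition, MB(F) is built from F's parents, F's children, and the co-parents of F.
Children of F: J, K, L, Q, R.
F's parents: D, E.
Other parents of F's children:
  J also has parent D.
  K's other parent is D.
  L's other parents are E, J, K.
  parents(Q) \ {F} = {D, L}.
  parents(R) \ {F} = {D, J, L, P}.
MB(F) = {D, E, J, K, L, P, Q, R}.
Comparing with the claimed set, D is missing.

D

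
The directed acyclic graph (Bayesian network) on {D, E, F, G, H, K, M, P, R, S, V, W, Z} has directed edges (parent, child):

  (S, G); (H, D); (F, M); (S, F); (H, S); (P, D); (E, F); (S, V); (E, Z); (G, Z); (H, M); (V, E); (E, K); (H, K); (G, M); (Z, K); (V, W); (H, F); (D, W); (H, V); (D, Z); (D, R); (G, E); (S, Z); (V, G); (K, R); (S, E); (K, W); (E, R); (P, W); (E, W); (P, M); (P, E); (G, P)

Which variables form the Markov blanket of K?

K has parents E, H, Z.
Ch(K) = {R, W}.
For each child, the remaining parents (spouses of K):
  R: D, E
  W: D, E, P, V
MB(K) = {D, E, H, P, R, V, W, Z}.

{D, E, H, P, R, V, W, Z}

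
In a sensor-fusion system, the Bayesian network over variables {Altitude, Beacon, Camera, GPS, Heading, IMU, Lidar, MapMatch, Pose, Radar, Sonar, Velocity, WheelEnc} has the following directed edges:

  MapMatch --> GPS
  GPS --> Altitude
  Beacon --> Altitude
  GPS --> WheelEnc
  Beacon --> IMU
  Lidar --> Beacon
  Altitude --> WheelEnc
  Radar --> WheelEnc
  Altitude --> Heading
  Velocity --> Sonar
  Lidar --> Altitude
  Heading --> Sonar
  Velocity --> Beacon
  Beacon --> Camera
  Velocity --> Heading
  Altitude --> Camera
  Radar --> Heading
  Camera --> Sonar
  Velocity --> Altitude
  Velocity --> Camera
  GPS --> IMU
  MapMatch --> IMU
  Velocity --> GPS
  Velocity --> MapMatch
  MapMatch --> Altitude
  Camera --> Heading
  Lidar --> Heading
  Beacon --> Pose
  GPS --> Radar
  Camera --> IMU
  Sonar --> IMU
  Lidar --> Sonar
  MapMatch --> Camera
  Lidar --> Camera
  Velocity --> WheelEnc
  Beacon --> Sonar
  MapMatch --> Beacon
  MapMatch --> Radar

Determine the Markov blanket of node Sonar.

Sonar's parents: Beacon, Camera, Heading, Lidar, Velocity.
Ch(Sonar) = {IMU}.
Co-parents of Sonar (other parents of its children):
  IMU: Beacon, Camera, GPS, MapMatch
So the Markov blanket of Sonar is {Beacon, Camera, GPS, Heading, IMU, Lidar, MapMatch, Velocity}.

{Beacon, Camera, GPS, Heading, IMU, Lidar, MapMatch, Velocity}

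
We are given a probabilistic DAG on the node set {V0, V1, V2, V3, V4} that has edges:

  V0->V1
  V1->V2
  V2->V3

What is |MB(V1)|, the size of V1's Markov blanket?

By definition, MB(V1) is built from V1's parents, V1's children, and the co-parents of V1.
Children of V1: V2.
Parents of V1: V0.
For each child, the remaining parents (spouses of V1):
  V2: —
MB(V1) = {V0, V2}, which has 2 nodes.

2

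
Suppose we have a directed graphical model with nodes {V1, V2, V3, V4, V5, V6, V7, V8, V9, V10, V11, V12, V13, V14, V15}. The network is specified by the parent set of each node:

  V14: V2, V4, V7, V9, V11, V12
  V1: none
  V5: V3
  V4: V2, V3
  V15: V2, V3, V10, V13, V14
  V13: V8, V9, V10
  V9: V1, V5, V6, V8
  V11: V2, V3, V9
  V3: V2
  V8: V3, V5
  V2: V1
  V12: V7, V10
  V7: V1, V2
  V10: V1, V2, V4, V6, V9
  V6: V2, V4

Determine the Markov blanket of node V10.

{V1, V2, V3, V4, V6, V7, V8, V9, V12, V13, V14, V15}

Pa(V10) = {V1, V2, V4, V6, V9}.
Children of V10: V12, V13, V15.
Other parents of V10's children:
  V12: V7
  V13: V8, V9
  V15: V2, V3, V13, V14
Taking the union gives {V1, V2, V3, V4, V6, V7, V8, V9, V12, V13, V14, V15}.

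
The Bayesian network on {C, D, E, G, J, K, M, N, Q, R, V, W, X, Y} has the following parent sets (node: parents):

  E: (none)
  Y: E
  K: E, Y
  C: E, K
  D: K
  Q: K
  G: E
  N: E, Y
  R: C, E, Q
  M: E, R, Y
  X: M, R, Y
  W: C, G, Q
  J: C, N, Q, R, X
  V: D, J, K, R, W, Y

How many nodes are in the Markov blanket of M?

4

By definition, MB(M) is built from M's parents, M's children, and the co-parents of M.
M's children: X.
M's parents: E, R, Y.
Parents of each child, excluding M:
  X's other parents are R, Y.
MB(M) = {E, R, X, Y}, which has 4 nodes.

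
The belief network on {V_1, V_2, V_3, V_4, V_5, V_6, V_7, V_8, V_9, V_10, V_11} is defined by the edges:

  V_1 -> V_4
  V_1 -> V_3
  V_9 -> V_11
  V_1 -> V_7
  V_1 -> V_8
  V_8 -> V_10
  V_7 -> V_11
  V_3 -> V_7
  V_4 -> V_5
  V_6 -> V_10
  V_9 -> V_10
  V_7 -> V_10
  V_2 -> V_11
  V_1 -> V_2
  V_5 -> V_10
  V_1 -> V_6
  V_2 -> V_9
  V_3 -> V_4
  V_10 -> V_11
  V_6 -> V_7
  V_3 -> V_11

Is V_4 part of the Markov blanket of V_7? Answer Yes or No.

No

Pa(V_7) = {V_1, V_3, V_6}.
Children of V_7: V_10, V_11.
For each child, the remaining parents (spouses of V_7):
  V_10: V_5, V_6, V_8, V_9
  V_11: V_2, V_3, V_9, V_10
MB(V_7) = {V_1, V_2, V_3, V_5, V_6, V_8, V_9, V_10, V_11}; V_4 is not in this set.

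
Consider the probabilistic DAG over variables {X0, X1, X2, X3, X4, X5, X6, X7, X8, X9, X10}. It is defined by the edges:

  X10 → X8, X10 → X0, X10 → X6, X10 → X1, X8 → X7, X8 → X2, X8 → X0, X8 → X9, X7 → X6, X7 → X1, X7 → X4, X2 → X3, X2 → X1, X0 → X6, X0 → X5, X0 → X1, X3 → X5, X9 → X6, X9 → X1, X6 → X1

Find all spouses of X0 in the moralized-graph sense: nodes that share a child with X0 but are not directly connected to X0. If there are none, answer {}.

{X2, X3, X7, X9}

Children of X0: X1, X5, X6.
  X6 also has parents X7, X9, X10.
  X5's other parent is X3.
  X1 also has parents X2, X6, X7, X9, X10.
Excluding nodes already adjacent to X0 (X1, X5, X6, X8, X10), the co-parent-only contribution is {X2, X3, X7, X9}.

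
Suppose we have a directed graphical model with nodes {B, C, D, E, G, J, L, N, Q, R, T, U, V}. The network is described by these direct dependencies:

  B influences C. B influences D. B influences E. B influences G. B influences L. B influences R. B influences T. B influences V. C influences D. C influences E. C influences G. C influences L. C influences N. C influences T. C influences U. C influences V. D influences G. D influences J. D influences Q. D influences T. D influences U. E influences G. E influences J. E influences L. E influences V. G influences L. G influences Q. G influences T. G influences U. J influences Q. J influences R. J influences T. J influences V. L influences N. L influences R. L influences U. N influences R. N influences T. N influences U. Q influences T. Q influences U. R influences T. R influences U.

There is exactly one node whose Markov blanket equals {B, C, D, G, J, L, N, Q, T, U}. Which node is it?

The target node must have every member of {B, C, D, G, J, L, N, Q, T, U} as a parent, child, or co-parent, and no others.
Parents of R: B, J, L, N; children: T, U; co-parents: B, C, D, G, J, L, N, Q.
These exactly cover the given set, so the node is R.

R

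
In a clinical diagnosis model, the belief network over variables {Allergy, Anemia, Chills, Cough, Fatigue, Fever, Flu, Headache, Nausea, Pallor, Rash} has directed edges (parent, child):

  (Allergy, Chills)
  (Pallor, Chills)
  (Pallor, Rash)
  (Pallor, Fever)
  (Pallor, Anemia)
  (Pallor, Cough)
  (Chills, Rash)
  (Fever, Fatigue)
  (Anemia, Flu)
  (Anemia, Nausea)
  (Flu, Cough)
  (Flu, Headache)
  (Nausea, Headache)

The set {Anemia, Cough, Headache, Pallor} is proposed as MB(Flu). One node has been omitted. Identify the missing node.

Nausea

Recall MB(v) = parents ∪ children ∪ spouses, where spouses are the other parents of v's children.
Flu's children: Cough, Headache.
Parents of Flu: Anemia.
For each child, the remaining parents (spouses of Flu):
  Cough also has parent Pallor.
  parents(Headache) \ {Flu} = {Nausea}.
MB(Flu) = {Anemia, Cough, Headache, Nausea, Pallor}.
Comparing with the claimed set, Nausea is missing.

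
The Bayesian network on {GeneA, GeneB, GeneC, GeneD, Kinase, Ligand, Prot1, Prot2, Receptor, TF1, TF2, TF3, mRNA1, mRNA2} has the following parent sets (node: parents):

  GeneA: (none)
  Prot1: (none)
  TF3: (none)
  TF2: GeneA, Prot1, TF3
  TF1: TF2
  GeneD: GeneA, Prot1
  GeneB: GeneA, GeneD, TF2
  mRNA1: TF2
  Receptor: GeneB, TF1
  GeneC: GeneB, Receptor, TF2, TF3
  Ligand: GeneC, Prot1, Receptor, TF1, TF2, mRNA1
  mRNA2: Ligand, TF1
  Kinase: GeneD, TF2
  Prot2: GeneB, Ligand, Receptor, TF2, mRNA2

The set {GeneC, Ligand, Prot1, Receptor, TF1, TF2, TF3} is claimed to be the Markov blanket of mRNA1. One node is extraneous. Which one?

TF3

A node's Markov blanket = Pa ∪ Ch ∪ (parents of Ch other than the node itself).
Parents of mRNA1: TF2.
mRNA1's children: Ligand.
Parents of each child, excluding mRNA1:
  Ligand's other parents are GeneC, Prot1, Receptor, TF1, TF2.
MB(mRNA1) = {GeneC, Ligand, Prot1, Receptor, TF1, TF2}.
TF3 is neither a parent, child, nor co-parent of mRNA1, so it does not belong.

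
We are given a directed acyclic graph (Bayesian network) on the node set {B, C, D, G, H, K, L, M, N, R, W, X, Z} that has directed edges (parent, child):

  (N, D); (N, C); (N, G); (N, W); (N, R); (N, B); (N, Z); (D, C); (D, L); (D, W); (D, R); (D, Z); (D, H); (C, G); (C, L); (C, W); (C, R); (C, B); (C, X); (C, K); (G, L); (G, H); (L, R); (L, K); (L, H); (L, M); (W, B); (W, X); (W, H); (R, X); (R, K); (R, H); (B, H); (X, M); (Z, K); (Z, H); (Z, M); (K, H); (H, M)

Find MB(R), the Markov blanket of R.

The Markov blanket of a node is its parents, its children, and the other parents of its children.
R has parents C, D, L, N.
Ch(R) = {H, K, X}.
Parents of each child, excluding R:
  X: C, W
  K: C, L, Z
  H: B, D, G, K, L, W, Z
So the Markov blanket of R is {B, C, D, G, H, K, L, N, W, X, Z}.

{B, C, D, G, H, K, L, N, W, X, Z}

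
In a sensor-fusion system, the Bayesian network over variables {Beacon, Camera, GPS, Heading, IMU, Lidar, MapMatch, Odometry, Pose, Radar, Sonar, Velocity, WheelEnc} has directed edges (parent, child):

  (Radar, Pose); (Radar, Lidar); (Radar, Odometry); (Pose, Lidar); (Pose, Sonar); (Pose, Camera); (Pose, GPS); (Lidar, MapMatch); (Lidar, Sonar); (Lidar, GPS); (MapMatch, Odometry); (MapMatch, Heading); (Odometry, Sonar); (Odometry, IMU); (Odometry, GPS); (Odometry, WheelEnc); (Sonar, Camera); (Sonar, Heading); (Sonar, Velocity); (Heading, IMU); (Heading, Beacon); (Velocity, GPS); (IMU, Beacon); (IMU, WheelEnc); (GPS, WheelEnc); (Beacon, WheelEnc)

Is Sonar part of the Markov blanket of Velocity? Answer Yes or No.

Yes

Sonar is a parent of Velocity.
So Sonar ∈ MB(Velocity).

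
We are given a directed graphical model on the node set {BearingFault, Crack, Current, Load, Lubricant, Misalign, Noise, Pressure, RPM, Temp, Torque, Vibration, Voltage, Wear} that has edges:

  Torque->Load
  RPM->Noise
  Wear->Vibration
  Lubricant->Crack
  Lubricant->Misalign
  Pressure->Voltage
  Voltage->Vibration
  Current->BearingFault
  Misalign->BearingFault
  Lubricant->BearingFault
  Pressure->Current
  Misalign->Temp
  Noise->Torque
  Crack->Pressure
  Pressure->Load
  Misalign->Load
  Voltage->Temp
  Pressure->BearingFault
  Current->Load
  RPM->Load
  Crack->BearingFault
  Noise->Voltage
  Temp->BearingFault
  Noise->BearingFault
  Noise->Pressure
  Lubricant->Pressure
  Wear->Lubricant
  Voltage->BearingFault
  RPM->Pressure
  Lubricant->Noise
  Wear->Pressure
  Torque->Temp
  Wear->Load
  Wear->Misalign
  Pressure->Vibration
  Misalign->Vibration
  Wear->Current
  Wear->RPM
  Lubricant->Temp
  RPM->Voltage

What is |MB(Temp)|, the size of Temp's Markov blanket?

Parents of Temp: Lubricant, Misalign, Torque, Voltage.
Temp's children: BearingFault.
For each child, the remaining parents (spouses of Temp):
  parents(BearingFault) \ {Temp} = {Crack, Current, Lubricant, Misalign, Noise, Pressure, Voltage}.
MB(Temp) = {BearingFault, Crack, Current, Lubricant, Misalign, Noise, Pressure, Torque, Voltage}, which has 9 nodes.

9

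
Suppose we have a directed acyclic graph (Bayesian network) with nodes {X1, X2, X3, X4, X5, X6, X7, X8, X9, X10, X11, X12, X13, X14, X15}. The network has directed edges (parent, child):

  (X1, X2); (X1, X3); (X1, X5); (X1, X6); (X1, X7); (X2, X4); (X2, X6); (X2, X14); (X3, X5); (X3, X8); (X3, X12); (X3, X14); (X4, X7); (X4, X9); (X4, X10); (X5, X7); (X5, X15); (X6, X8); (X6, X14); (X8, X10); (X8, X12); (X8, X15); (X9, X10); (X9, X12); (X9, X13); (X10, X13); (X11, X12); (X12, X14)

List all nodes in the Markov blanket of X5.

By definition, MB(X5) is built from X5's parents, X5's children, and the co-parents of X5.
Ch(X5) = {X7, X15}.
Parents of X5: X1, X3.
Other parents of X5's children:
  X7: X1, X4
  X15: X8
Taking the union gives {X1, X3, X4, X7, X8, X15}.

{X1, X3, X4, X7, X8, X15}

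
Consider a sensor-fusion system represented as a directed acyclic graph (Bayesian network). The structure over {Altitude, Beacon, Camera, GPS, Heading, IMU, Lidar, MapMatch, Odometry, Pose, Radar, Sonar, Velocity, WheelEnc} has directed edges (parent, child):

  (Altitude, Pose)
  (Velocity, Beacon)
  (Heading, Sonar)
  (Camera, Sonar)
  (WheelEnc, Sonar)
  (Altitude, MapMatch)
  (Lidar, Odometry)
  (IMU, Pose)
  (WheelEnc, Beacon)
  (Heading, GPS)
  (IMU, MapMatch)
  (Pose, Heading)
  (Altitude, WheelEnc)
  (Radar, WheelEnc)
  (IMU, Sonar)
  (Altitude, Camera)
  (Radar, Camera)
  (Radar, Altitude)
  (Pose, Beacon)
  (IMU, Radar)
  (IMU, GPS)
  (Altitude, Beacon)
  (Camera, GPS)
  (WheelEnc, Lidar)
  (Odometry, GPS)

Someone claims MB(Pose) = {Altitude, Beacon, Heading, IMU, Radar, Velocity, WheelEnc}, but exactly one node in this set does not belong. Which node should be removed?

The Markov blanket of a node is its parents, its children, and the other parents of its children.
Children of Pose: Beacon, Heading.
Pose has parents Altitude, IMU.
Co-parents of Pose (other parents of its children):
  Heading: no additional parents.
  parents(Beacon) \ {Pose} = {Altitude, Velocity, WheelEnc}.
MB(Pose) = {Altitude, Beacon, Heading, IMU, Velocity, WheelEnc}.
Radar is neither a parent, child, nor co-parent of Pose, so it does not belong.

Radar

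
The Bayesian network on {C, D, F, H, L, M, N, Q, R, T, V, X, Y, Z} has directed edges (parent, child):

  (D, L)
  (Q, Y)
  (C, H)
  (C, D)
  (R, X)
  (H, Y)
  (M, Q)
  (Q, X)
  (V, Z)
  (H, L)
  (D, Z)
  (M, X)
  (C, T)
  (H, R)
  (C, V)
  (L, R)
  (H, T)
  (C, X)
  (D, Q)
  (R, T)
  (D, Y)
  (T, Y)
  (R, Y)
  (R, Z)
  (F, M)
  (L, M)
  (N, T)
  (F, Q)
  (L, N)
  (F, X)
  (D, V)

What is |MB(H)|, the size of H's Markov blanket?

8

A node's Markov blanket = Pa ∪ Ch ∪ (parents of Ch other than the node itself).
H has parent C.
H has children L, R, T, Y.
Parents of each child, excluding H:
  L also has parent D.
  parents(R) \ {H} = {L}.
  T's other parents are C, N, R.
  parents(Y) \ {H} = {D, Q, R, T}.
MB(H) = {C, D, L, N, Q, R, T, Y}, which has 8 nodes.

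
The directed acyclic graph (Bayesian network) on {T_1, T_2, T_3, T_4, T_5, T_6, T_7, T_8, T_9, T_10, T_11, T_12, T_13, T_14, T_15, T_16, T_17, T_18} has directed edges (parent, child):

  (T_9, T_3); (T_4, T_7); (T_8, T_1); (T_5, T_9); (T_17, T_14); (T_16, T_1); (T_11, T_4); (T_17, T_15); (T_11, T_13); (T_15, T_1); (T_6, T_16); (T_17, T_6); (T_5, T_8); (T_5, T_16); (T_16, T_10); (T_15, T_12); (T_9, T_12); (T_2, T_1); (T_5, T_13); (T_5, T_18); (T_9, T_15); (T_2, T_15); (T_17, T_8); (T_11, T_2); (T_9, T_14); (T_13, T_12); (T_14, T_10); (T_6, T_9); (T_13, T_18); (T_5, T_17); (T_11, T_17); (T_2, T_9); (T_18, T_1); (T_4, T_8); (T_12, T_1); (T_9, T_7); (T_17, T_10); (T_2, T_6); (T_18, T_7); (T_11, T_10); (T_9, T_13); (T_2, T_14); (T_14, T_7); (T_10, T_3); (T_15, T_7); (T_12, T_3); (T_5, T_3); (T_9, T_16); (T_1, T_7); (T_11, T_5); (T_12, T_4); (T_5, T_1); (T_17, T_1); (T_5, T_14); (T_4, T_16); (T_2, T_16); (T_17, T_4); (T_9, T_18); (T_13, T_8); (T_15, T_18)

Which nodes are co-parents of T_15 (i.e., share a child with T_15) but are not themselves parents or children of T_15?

{T_4, T_5, T_8, T_13, T_14, T_16}

Children of T_15: T_1, T_7, T_12, T_18.
  T_12 also has parents T_9, T_13.
  parents(T_18) \ {T_15} = {T_5, T_9, T_13}.
  parents(T_1) \ {T_15} = {T_2, T_5, T_8, T_12, T_16, T_17, T_18}.
  parents(T_7) \ {T_15} = {T_1, T_4, T_9, T_14, T_18}.
Excluding nodes already adjacent to T_15 (T_1, T_2, T_7, T_9, T_12, T_17, T_18), the co-parent-only contribution is {T_4, T_5, T_8, T_13, T_14, T_16}.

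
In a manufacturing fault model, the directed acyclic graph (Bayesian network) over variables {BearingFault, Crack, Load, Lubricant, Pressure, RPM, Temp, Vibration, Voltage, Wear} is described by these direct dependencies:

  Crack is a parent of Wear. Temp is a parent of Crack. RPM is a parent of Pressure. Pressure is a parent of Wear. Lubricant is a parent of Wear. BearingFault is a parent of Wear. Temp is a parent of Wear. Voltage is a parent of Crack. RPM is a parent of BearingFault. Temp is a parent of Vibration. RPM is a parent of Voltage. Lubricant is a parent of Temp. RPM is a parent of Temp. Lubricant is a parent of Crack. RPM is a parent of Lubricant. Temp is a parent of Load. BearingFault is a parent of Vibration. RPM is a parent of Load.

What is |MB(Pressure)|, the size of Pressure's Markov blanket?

6

Recall MB(v) = parents ∪ children ∪ spouses, where spouses are the other parents of v's children.
Pa(Pressure) = {RPM}.
Pressure has child Wear.
Other parents of Pressure's children:
  Wear: BearingFault, Crack, Lubricant, Temp
MB(Pressure) = {BearingFault, Crack, Lubricant, RPM, Temp, Wear}, which has 6 nodes.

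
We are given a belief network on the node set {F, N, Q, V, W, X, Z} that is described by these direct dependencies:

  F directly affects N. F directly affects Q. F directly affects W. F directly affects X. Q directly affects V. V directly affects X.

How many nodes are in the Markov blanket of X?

By definition, MB(X) is built from X's parents, X's children, and the co-parents of X.
X's parents: F, V.
X's children: none.
With no children, X has no spouses; the co-parent set is empty.
MB(X) = {F, V}, which has 2 nodes.

2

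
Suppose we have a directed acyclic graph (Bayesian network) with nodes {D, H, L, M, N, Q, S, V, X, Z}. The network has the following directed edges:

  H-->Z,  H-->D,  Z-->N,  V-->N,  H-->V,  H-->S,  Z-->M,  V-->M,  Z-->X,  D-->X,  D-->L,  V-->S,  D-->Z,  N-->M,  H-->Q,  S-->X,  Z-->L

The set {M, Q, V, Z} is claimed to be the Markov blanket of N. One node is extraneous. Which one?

Q

N's parents: V, Z.
N has child M.
Co-parents of N (other parents of its children):
  M: V, Z
MB(N) = {M, V, Z}.
Q is neither a parent, child, nor co-parent of N, so it does not belong.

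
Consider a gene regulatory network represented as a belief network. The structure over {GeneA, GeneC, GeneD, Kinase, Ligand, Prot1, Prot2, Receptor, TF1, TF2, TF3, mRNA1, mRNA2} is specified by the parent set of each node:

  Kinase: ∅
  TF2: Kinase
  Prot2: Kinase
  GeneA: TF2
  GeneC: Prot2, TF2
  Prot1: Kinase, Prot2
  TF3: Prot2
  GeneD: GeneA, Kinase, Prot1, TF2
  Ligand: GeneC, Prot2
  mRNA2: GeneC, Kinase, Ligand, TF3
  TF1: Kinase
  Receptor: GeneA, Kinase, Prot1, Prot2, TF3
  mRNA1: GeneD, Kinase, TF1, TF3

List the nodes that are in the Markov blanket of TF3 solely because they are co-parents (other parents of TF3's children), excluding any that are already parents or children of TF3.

Children of TF3: Receptor, mRNA1, mRNA2.
  mRNA2: GeneC, Kinase, Ligand
  Receptor: GeneA, Kinase, Prot1, Prot2
  mRNA1: GeneD, Kinase, TF1
Excluding nodes already adjacent to TF3 (Prot2, Receptor, mRNA1, mRNA2), the co-parent-only contribution is {GeneA, GeneC, GeneD, Kinase, Ligand, Prot1, TF1}.

{GeneA, GeneC, GeneD, Kinase, Ligand, Prot1, TF1}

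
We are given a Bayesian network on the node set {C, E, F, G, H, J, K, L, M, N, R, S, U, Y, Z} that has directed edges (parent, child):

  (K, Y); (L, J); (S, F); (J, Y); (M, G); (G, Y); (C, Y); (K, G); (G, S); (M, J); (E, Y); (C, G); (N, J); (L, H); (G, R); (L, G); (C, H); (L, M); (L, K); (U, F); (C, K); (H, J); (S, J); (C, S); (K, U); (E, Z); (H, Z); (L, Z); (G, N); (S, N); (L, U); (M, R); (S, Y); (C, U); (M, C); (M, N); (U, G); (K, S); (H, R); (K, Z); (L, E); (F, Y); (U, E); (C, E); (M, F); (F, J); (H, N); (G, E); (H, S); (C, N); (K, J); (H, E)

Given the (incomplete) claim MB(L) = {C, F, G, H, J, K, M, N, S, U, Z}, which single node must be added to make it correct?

L's children: E, G, H, J, K, M, U, Z.
Pa(L) = {}.
For each child, the remaining parents (spouses of L):
  M: no additional parents.
  K also has parent C.
  U's other parents are C, K.
  G's other parents are C, K, M, U.
  H also has parent C.
  E's other parents are C, G, H, U.
  Z's other parents are E, H, K.
  J's other parents are F, H, K, M, N, S.
MB(L) = {C, E, F, G, H, J, K, M, N, S, U, Z}.
Comparing with the claimed set, E is missing.

E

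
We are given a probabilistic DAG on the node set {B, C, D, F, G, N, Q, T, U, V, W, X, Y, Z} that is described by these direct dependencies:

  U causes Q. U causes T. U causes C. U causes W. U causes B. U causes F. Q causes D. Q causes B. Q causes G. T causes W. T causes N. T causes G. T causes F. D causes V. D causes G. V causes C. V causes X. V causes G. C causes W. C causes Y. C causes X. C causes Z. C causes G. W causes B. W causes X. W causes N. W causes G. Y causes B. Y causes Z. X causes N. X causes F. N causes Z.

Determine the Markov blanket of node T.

A node's Markov blanket = Pa ∪ Ch ∪ (parents of Ch other than the node itself).
T's parents: U.
T's children: F, G, N, W.
Co-parents of T (other parents of its children):
  W: C, U
  N: W, X
  G: C, D, Q, V, W
  F: U, X
MB(T) = {C, D, F, G, N, Q, U, V, W, X}.

{C, D, F, G, N, Q, U, V, W, X}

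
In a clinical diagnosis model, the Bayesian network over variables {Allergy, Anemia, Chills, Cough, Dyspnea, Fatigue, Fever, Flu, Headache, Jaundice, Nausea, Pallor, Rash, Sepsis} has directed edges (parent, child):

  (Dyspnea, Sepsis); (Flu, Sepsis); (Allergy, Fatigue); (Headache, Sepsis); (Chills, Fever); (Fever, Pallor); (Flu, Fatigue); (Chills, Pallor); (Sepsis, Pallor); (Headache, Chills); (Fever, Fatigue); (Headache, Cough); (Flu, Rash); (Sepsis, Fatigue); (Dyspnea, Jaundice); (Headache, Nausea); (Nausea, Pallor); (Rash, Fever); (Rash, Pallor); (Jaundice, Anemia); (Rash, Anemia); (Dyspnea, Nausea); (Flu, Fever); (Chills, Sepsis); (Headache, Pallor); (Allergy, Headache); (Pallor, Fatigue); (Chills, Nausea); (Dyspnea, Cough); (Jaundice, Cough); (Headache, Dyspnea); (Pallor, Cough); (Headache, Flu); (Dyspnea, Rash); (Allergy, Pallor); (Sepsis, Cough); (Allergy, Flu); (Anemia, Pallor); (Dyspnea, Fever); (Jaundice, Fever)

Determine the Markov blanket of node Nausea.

The Markov blanket of a node is its parents, its children, and the other parents of its children.
Parents of Nausea: Chills, Dyspnea, Headache.
Ch(Nausea) = {Pallor}.
Co-parents of Nausea (other parents of its children):
  parents(Pallor) \ {Nausea} = {Allergy, Anemia, Chills, Fever, Headache, Rash, Sepsis}.
Union: {Chills, Dyspnea, Headache} ∪ {Pallor} ∪ {Allergy, Anemia, Chills, Fever, Headache, Rash, Sepsis} = {Allergy, Anemia, Chills, Dyspnea, Fever, Headache, Pallor, Rash, Sepsis}.

{Allergy, Anemia, Chills, Dyspnea, Fever, Headache, Pallor, Rash, Sepsis}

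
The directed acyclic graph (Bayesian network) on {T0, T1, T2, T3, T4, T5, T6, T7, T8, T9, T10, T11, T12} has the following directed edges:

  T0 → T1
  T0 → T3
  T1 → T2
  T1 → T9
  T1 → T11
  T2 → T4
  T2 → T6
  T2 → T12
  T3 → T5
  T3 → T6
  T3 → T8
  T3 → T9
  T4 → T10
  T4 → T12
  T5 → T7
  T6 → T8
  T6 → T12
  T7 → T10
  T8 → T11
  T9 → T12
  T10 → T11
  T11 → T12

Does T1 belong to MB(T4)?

No

A node's Markov blanket = Pa ∪ Ch ∪ (parents of Ch other than the node itself).
Pa(T4) = {T2}.
Children of T4: T10, T12.
For each child, the remaining parents (spouses of T4):
  T10 also has parent T7.
  parents(T12) \ {T4} = {T2, T6, T9, T11}.
MB(T4) = {T2, T6, T7, T9, T10, T11, T12}; T1 is not in this set.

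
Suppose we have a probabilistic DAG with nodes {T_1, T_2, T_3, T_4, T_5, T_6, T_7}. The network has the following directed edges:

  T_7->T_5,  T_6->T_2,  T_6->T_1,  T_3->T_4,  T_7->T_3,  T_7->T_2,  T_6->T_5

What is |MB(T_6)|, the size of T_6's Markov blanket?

A node's Markov blanket = Pa ∪ Ch ∪ (parents of Ch other than the node itself).
T_6 has no parents.
Ch(T_6) = {T_1, T_2, T_5}.
For each child, the remaining parents (spouses of T_6):
  T_2's other parent is T_7.
  T_1 has no other parent.
  parents(T_5) \ {T_6} = {T_7}.
MB(T_6) = {T_1, T_2, T_5, T_7}, which has 4 nodes.

4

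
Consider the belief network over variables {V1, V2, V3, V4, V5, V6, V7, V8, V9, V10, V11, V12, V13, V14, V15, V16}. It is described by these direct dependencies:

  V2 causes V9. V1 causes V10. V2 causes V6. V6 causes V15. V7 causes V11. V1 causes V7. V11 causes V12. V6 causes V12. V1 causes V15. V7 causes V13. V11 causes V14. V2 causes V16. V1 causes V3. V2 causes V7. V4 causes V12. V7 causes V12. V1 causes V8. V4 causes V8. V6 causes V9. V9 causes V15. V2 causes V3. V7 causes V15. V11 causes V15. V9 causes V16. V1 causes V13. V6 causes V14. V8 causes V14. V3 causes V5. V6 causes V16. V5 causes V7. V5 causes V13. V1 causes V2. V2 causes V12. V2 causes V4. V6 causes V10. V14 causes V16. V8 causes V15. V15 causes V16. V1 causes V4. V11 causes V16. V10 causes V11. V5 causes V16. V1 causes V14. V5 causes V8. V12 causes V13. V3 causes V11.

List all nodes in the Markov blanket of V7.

{V1, V2, V3, V4, V5, V6, V8, V9, V10, V11, V12, V13, V15}

A node's Markov blanket = Pa ∪ Ch ∪ (parents of Ch other than the node itself).
Pa(V7) = {V1, V2, V5}.
Children of V7: V11, V12, V13, V15.
Other parents of V7's children:
  V11 also has parents V3, V10.
  parents(V12) \ {V7} = {V2, V4, V6, V11}.
  V13's other parents are V1, V5, V12.
  parents(V15) \ {V7} = {V1, V6, V8, V9, V11}.
So the Markov blanket of V7 is {V1, V2, V3, V4, V5, V6, V8, V9, V10, V11, V12, V13, V15}.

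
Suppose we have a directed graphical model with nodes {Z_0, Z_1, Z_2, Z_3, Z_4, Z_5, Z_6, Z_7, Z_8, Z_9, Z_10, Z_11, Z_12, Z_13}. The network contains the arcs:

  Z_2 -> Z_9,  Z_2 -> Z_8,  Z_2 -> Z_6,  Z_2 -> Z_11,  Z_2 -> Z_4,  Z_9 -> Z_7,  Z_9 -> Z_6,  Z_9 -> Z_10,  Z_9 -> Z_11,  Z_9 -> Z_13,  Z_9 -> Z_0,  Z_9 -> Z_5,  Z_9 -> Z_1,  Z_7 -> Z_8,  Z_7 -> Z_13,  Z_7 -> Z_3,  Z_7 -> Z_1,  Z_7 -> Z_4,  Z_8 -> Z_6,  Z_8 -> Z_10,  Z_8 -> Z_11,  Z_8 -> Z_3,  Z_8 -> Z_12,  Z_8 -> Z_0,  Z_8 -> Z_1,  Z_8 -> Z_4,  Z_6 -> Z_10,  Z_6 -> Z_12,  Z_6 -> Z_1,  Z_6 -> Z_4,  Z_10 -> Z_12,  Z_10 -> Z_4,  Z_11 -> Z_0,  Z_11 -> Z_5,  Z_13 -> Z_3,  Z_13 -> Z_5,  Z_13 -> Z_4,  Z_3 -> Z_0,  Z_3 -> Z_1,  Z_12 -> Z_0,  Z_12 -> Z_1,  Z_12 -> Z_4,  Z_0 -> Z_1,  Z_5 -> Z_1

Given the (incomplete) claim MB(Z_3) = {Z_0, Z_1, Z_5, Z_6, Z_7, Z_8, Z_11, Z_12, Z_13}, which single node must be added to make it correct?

Z_9

Z_3 has parents Z_7, Z_8, Z_13.
Z_3 has children Z_0, Z_1.
Co-parents of Z_3 (other parents of its children):
  Z_0: Z_8, Z_9, Z_11, Z_12
  Z_1: Z_0, Z_5, Z_6, Z_7, Z_8, Z_9, Z_12
MB(Z_3) = {Z_0, Z_1, Z_5, Z_6, Z_7, Z_8, Z_9, Z_11, Z_12, Z_13}.
Comparing with the claimed set, Z_9 is missing.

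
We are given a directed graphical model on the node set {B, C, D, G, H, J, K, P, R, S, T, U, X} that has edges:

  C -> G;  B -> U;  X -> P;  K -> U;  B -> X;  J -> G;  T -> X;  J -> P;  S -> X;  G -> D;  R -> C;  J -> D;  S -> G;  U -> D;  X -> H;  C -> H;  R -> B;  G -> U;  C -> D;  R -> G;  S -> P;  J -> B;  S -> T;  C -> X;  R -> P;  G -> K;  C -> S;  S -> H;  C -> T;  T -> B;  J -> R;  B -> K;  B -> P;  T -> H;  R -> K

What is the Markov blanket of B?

The Markov blanket of a node is its parents, its children, and the other parents of its children.
Parents of B: J, R, T.
Ch(B) = {K, P, U, X}.
For each child, the remaining parents (spouses of B):
  X also has parents C, S, T.
  parents(K) \ {B} = {G, R}.
  parents(U) \ {B} = {G, K}.
  parents(P) \ {B} = {J, R, S, X}.
MB(B) = {C, G, J, K, P, R, S, T, U, X}.

{C, G, J, K, P, R, S, T, U, X}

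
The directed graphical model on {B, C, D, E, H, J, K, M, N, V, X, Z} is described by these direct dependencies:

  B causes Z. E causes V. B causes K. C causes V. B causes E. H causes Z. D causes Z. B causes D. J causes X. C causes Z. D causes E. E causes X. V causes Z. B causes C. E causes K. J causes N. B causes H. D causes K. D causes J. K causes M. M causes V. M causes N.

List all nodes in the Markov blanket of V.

{B, C, D, E, H, M, Z}

A node's Markov blanket = Pa ∪ Ch ∪ (parents of Ch other than the node itself).
Parents of V: C, E, M.
V has child Z.
Other parents of V's children:
  Z's other parents are B, C, D, H.
So the Markov blanket of V is {B, C, D, E, H, M, Z}.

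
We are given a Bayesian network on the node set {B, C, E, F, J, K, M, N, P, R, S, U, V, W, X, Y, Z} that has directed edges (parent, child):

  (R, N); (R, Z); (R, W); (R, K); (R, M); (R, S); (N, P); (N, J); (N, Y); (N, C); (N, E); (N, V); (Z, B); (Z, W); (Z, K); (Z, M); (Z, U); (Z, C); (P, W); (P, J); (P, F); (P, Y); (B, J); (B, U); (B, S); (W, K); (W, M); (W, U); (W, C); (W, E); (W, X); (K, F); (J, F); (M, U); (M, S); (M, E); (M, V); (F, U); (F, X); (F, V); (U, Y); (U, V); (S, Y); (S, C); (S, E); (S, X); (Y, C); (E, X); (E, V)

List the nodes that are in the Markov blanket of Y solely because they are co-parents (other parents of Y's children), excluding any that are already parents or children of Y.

{W, Z}

Children of Y: C.
  C: N, S, W, Z
Excluding nodes already adjacent to Y (C, N, P, S, U), the co-parent-only contribution is {W, Z}.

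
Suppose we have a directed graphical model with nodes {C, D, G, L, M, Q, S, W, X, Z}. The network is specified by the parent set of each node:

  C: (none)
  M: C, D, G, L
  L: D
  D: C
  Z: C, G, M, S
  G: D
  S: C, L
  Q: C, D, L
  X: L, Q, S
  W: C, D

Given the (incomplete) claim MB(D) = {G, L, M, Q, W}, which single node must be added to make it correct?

Recall MB(v) = parents ∪ children ∪ spouses, where spouses are the other parents of v's children.
D's parents: C.
Ch(D) = {G, L, M, Q, W}.
For each child, the remaining parents (spouses of D):
  G: no additional parents.
  L: no additional parents.
  M's other parents are C, G, L.
  Q's other parents are C, L.
  parents(W) \ {D} = {C}.
MB(D) = {C, G, L, M, Q, W}.
Comparing with the claimed set, C is missing.

C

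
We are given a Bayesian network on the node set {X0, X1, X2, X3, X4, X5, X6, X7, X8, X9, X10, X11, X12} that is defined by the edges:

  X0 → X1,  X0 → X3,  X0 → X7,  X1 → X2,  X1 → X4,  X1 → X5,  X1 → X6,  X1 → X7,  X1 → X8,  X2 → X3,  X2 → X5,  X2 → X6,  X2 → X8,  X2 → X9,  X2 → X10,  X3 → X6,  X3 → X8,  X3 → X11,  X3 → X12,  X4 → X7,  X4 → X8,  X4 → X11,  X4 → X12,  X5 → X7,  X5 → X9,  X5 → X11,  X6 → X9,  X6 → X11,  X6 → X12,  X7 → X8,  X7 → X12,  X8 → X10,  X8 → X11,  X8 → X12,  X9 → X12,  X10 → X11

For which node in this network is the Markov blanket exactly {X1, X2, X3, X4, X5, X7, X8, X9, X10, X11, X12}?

X6

The target node must have every member of {X1, X2, X3, X4, X5, X7, X8, X9, X10, X11, X12} as a parent, child, or co-parent, and no others.
Parents of X6: X1, X2, X3; children: X9, X11, X12; co-parents: X2, X3, X4, X5, X7, X8, X9, X10.
These exactly cover the given set, so the node is X6.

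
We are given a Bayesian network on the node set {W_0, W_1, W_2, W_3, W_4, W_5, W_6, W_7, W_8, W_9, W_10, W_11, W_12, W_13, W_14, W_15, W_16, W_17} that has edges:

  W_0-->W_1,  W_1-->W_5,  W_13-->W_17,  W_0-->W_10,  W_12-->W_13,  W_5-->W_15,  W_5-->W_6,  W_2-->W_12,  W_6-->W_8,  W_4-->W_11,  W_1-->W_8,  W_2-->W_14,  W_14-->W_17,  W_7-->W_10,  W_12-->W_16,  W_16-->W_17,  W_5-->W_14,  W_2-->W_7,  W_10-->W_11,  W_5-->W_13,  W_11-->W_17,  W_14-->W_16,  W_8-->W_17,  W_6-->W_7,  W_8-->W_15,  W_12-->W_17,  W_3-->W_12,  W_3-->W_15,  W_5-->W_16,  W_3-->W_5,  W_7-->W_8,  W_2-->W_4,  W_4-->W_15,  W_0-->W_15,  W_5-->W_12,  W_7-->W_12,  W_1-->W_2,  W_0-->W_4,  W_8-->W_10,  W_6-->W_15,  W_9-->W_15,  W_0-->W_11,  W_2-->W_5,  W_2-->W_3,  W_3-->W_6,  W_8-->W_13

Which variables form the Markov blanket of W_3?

The Markov blanket of a node is its parents, its children, and the other parents of its children.
Ch(W_3) = {W_5, W_6, W_12, W_15}.
W_3 has parent W_2.
Other parents of W_3's children:
  W_5's other parents are W_1, W_2.
  W_6 also has parent W_5.
  W_12 also has parents W_2, W_5, W_7.
  W_15's other parents are W_0, W_4, W_5, W_6, W_8, W_9.
MB(W_3) = {W_0, W_1, W_2, W_4, W_5, W_6, W_7, W_8, W_9, W_12, W_15}.

{W_0, W_1, W_2, W_4, W_5, W_6, W_7, W_8, W_9, W_12, W_15}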